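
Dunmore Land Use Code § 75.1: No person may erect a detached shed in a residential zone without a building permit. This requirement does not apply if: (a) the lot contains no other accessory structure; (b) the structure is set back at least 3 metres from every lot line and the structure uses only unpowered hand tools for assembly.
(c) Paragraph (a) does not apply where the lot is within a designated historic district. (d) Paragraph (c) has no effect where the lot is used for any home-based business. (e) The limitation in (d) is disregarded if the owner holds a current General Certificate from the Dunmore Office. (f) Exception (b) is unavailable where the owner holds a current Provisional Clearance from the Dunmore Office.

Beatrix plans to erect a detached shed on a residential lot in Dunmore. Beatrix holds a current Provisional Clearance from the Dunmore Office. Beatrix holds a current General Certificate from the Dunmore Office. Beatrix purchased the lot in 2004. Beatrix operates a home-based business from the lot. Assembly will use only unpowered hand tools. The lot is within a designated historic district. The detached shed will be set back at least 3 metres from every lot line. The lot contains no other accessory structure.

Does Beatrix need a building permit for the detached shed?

All of (a)'s requirements are met (the lot has no other accessory structure). However, paragraphs (c)–(e) must be considered: (c) is engaged — the lot is in a historic district. (d) would limit (c) — a home-based business operates on the lot — but (e) sets (d) aside: (e) applies — a current General Certificate is held. (a) is therefore removed.
Exception (b) is satisfied on its face — the setback is at least 3 m on every side; assembly uses only hand tools. Turning to paragraph (f): (f) operates against (b): a current Provisional Clearance is held. (b) is therefore removed.
No exception is made out. Beatrix falls within the general rule.

Yes — Beatrix must obtain a building permit.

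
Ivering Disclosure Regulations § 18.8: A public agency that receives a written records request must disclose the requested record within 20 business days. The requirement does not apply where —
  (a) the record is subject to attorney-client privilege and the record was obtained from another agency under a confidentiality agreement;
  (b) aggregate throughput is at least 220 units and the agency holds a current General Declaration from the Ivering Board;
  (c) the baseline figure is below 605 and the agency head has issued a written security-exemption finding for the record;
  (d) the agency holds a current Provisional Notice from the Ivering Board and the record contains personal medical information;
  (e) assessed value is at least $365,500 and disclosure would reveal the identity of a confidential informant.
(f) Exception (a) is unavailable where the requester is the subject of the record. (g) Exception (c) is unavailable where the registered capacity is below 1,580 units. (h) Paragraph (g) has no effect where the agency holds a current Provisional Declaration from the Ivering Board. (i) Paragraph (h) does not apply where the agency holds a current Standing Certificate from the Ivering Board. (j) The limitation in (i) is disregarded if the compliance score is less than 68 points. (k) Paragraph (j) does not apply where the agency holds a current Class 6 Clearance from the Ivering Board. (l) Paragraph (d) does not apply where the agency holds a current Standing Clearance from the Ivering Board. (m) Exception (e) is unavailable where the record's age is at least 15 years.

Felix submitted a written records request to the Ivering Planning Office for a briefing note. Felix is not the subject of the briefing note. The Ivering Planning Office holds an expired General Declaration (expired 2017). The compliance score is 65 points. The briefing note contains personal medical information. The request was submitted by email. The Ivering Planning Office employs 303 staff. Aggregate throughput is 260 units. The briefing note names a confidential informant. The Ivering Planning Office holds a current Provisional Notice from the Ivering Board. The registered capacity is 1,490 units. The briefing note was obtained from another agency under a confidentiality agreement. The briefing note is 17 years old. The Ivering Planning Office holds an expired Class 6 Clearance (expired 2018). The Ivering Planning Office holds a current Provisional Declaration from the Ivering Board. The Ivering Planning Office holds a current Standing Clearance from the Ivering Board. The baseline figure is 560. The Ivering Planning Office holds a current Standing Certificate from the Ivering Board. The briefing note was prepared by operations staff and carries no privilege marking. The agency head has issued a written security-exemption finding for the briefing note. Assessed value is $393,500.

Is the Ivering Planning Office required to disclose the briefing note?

No — exception (c) applies; the Ivering Planning Office is not required to disclose the briefing note.

Exception (a) requires that the record is subject to attorney-client privilege; but the briefing note carries no privilege marking, so (a) is unavailable.
Exception (b) requires that the agency holds a current General Declaration from the Ivering Board; but the General Declaration is not current, so (b) is unavailable.
Exception (c) is satisfied on its face — the baseline figure is 560, below the 605 limit; a written security-exemption finding has been issued. As to paragraphs (g)–(k): (g) is engaged (the registered capacity is 1,490 units, below the 1,580 units limit), but is itself disapplied by (h): (h) is triggered — a current Provisional Declaration is held. (i) would limit (h) — a current Standing Certificate is held — but (j) sets (i) aside: (j) is triggered — the compliance score is 65 points, less than the 68 points limit. (k) does not operate here (there is no Class 6 Clearance in force), so (j) stands. Exception (c) stands.
Exception (d): a current Provisional Notice is held; the briefing note contains personal medical information — every condition holds. Turning to paragraph (l): (l) operates against (d): a current Standing Clearance is held. (d) is therefore removed.
Exception (e)'s conditions are all satisfied: assessed value is $393,500, meeting the $365,500 threshold; the briefing note names a confidential informant. But: (m) operates against (e): the record's age is 17 years, meeting the 15 years threshold. Exception (e) does not apply.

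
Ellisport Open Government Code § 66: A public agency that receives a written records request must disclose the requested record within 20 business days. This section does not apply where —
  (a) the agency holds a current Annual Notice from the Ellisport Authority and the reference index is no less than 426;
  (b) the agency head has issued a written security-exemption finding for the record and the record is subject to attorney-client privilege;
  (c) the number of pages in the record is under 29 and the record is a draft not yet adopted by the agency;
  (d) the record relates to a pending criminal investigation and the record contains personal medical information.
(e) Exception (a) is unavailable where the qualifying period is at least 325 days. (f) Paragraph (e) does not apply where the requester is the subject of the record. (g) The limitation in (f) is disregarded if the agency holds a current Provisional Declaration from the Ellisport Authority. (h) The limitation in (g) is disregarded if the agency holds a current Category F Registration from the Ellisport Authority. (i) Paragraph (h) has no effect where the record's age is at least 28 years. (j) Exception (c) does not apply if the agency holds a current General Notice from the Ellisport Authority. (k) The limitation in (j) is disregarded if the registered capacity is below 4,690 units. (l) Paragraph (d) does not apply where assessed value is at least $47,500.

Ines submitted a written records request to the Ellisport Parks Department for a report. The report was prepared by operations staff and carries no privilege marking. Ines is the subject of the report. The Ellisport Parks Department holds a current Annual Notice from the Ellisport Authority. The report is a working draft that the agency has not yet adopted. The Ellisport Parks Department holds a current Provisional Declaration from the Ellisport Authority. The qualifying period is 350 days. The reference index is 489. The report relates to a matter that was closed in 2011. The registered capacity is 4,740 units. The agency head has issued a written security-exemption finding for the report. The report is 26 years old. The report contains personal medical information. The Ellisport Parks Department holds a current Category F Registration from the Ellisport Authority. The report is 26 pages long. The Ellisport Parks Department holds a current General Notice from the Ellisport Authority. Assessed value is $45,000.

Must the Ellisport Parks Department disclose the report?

No — exception (a) applies; the Ellisport Parks Department is not required to disclose the report.

Exception (a) is satisfied on its face — a current Annual Notice is held; the reference index is 489, meeting the 426 threshold. Applying paragraphs (e)–(i): (e) applies (the qualifying period is 350 days, meeting the 325 days threshold), but is itself disapplied by (f): (f) operates — Ines is the subject of the report. (g) would limit (f) — a current Provisional Declaration is held — but (h) sets (g) aside: (h) is triggered — a current Category F Registration is held. (i), which would lift (h), does not operate here — the record's age is 26 years, short of 28 years. So (a) applies.
Exception (b) requires that the record is subject to attorney-client privilege; but the report carries no privilege marking, so (b) is unavailable.
Exception (c): the number of pages in the record is 26, under the 29 limit; the report is an unadopted draft — every condition holds. However, paragraphs (j)–(k) must be considered: (j) operates — a current General Notice is held. (k) does not operate here (the registered capacity is 4,740 units, not below 4,690 units), so (j) stands. So (c) is unavailable.
Exception (d) requires that the record relates to a pending criminal investigation; but the report relates to a closed matter, so (d) is unavailable.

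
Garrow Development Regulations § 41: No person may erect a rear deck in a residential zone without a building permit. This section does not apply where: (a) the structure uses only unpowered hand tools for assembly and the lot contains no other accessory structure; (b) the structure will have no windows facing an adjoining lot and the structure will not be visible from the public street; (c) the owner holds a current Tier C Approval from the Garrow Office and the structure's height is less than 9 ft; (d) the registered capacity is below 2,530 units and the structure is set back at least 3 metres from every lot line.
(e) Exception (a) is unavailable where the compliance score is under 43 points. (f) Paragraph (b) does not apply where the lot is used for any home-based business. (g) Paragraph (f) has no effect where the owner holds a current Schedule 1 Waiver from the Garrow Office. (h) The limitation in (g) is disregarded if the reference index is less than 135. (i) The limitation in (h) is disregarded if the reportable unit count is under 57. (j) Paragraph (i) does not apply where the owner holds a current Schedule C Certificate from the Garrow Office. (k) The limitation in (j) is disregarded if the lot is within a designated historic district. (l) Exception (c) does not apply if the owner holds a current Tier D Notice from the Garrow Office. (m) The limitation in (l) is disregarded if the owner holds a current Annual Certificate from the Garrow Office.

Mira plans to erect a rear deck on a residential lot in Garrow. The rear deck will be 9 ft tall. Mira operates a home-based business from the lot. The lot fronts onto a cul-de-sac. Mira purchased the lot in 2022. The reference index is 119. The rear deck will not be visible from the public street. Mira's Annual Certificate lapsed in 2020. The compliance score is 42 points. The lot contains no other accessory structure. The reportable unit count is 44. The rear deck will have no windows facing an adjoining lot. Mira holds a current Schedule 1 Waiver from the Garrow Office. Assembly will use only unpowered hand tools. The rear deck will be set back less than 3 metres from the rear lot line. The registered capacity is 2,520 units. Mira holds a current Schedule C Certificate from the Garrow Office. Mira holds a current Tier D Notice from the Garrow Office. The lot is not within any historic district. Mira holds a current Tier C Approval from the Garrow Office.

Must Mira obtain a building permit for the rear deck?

Yes — Mira must obtain a building permit.

Exception (a) is satisfied on its face — assembly uses only hand tools; the lot has no other accessory structure. However, paragraph (e) must be considered: (e) applies — the compliance score is 42 points, under the 43 points limit. (a) is therefore removed.
All of (b)'s requirements are met (no windows face an adjoining lot; the structure will not be visible from the street). But: (f) operates against (b): a home-based business operates on the lot. (g) would limit (f) — a current Schedule 1 Waiver is held — but (h) sets (g) aside: (h) operates against (g): the reference index is 119, less than the 135 limit. (i) operates (the reportable unit count is 44, under the 57 limit), but is overridden by (j): (j) operates against (i): a current Schedule C Certificate is held. (k), which would lift (j), is not engaged — the lot is not in a historic district. So (b) is unavailable.
Exception (c) does not apply: the structure's height is 9 ft, not less than 9 ft.
Exception (d) does not apply: the rear setback is under 3 m.
No exception applies. The general rule governs.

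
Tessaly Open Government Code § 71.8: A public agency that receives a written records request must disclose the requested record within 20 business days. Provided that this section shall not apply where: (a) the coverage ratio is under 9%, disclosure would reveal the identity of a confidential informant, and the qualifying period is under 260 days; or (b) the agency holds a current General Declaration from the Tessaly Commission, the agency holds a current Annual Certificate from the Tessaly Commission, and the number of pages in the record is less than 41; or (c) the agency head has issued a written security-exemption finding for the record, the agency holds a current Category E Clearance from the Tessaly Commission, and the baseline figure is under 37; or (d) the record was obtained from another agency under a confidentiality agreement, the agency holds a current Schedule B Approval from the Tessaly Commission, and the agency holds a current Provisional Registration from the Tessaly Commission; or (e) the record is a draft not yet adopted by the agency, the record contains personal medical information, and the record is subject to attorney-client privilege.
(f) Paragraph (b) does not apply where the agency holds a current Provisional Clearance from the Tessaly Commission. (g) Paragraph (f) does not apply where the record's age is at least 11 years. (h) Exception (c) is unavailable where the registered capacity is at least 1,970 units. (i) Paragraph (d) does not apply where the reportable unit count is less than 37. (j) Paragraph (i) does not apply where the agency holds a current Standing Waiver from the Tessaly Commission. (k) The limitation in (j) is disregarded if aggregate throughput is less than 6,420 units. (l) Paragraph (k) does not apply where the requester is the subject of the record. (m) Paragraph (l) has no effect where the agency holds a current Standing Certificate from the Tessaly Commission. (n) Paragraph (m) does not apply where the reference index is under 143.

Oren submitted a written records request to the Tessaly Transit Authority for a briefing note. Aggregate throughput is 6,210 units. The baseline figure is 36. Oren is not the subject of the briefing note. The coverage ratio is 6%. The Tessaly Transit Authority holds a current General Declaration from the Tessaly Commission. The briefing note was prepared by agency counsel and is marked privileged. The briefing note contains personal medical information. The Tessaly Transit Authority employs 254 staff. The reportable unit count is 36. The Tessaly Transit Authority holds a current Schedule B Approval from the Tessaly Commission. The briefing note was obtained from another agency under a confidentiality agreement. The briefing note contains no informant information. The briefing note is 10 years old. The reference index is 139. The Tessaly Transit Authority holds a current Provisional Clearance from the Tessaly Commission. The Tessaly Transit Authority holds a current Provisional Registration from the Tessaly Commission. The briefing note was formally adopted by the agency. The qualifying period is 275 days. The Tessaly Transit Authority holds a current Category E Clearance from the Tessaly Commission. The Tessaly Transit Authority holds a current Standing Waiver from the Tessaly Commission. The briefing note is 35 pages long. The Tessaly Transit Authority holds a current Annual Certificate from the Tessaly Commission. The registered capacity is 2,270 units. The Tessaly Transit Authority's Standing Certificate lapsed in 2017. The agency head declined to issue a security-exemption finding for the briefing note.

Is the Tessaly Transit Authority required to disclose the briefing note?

Yes — the Tessaly Transit Authority must disclose the briefing note.

Exception (a) does not apply: the briefing note contains no informant information.
Exception (b)'s conditions are all satisfied: a current General Declaration is held; a current Annual Certificate is held; the number of pages in the record is 35, less than the 41 limit. However, paragraphs (f)–(g) must be considered: (f) operates against (b): a current Provisional Clearance is held. (g), which would lift (f), is not engaged — the record's age is 10 years, short of 11 years. (b) is therefore removed.
Exception (c) does not apply: the agency head declined to issue a security-exemption finding.
Exception (d) is satisfied on its face — the briefing note was obtained under a confidentiality agreement; a current Schedule B Approval is held; a current Provisional Registration is held. But: (i) operates against (d): the reportable unit count is 36, less than the 37 limit. (j) would limit (i) — a current Standing Waiver is held — but (k) sets (j) aside: (k) operates against (j): aggregate throughput is 6,210 units, less than the 6,420 units limit. (l) is inapplicable (Oren is not the subject of the briefing note), so (k) stands. Exception (d) does not apply.
Exception (e) fails — the briefing note has been formally adopted.
No exception is made out. the Tessaly Transit Authority falls within the general rule.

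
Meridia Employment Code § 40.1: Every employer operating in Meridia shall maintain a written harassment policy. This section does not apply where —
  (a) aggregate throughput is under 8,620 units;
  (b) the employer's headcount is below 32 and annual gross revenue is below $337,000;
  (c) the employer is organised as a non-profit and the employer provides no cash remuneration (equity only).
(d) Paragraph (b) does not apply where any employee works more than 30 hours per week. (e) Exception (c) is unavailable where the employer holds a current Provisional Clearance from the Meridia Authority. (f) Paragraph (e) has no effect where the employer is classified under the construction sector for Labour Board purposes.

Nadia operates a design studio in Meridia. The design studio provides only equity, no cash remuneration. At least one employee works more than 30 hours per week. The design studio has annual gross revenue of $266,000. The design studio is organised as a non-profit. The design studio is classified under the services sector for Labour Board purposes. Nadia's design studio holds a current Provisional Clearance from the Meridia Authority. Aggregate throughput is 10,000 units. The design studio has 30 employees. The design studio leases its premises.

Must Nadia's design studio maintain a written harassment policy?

Yes — Nadia's design studio must maintain a written harassment policy.

Exception (a) does not apply: aggregate throughput is 10,000 units, not under 8,620 units.
Exception (b) is satisfied on its face — the employer's headcount is 30, below the 32 limit; annual gross revenue is $266,000, below the $337,000 limit. But: (d) operates against (b): at least one employee exceeds 30 hours/week. (b) is therefore removed.
Exception (c)'s conditions are all satisfied: the employer is a non-profit; remuneration is equity-only. However, paragraphs (e)–(f) must be considered: (e) operates — a current Provisional Clearance is held. (f) is not engaged (the design studio is classified under the services sector), so (e) stands. So (c) is unavailable.
No exception is made out. Nadia's design studio falls within the general rule.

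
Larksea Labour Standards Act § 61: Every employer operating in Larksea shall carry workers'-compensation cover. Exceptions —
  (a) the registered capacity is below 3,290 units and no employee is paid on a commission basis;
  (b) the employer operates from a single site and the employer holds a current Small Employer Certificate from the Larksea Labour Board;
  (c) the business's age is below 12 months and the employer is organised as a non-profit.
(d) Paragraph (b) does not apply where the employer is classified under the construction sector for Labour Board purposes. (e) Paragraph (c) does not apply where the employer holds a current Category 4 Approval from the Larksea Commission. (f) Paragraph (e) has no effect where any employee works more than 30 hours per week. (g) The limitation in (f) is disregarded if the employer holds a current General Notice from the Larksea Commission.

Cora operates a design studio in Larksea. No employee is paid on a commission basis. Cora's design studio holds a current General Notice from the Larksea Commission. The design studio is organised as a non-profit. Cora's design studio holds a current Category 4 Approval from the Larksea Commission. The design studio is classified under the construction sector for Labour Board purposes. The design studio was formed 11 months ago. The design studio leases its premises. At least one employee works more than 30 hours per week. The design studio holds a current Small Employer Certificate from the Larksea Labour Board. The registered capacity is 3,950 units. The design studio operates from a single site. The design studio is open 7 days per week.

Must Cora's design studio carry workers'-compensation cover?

Yes — Cora's design studio must carry workers'-compensation cover.

Exception (a) does not apply: the registered capacity is 3,950 units, not below 3,290 units.
Exception (b): the employer operates from a single site; a current Small Employer Certificate is held — every condition holds. Turning to paragraph (d): (d) is engaged — the design studio is classified under the construction sector. (b) is therefore removed.
Exception (c)'s conditions are all satisfied: the business's age is 11 months, below the 12 months limit; the employer is a non-profit. But: (e) is engaged — a current Category 4 Approval is held. (f) operates (at least one employee exceeds 30 hours/week), but is itself disapplied by (g): (g) operates — a current General Notice is held. Exception (c) does not apply.
No exception displaces § 61.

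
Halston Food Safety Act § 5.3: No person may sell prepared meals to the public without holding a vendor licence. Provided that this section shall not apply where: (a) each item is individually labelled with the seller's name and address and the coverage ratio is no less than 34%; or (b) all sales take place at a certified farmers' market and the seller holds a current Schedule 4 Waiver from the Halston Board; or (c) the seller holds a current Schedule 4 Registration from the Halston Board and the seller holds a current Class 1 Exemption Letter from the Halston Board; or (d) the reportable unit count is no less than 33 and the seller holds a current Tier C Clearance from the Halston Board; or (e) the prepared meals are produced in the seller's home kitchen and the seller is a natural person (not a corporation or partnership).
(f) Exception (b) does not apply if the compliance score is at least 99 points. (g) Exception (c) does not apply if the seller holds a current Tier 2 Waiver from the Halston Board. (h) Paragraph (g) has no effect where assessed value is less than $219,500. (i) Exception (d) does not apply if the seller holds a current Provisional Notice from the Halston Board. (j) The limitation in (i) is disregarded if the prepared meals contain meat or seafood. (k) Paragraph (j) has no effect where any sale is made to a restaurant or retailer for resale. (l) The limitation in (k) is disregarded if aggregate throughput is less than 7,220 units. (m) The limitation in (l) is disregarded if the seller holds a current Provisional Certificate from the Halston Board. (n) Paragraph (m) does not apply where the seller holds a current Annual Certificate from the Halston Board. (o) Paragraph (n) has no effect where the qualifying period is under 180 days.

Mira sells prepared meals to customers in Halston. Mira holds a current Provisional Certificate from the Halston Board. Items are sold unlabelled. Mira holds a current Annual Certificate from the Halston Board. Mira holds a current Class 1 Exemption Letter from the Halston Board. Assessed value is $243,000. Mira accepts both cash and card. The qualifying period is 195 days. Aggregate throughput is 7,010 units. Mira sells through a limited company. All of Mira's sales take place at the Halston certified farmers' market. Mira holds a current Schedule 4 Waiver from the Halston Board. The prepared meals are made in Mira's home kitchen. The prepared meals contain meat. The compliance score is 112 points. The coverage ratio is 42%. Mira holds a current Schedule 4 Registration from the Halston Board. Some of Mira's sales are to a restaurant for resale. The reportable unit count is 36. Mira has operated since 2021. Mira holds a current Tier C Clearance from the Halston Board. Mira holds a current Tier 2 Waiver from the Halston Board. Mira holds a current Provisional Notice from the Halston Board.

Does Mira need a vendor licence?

No — exception (d) applies; Mira is not required to hold a vendor licence.

Exception (a) does not apply: items are sold unlabelled.
Exception (b) is satisfied on its face — all sales are at a certified farmers' market; a current Schedule 4 Waiver is held. But applying paragraph (f): (f) applies — the compliance score is 112 points, meeting the 99 points threshold. So (b) is unavailable.
Exception (c)'s conditions are all satisfied: a current Schedule 4 Registration is held; a current Class 1 Exemption Letter is held. However, paragraphs (g)–(h) must be considered: (g) is triggered — a current Tier 2 Waiver is held. (h) is not triggered (assessed value is $243,000, not less than $219,500), so (g) stands. Exception (c) does not apply.
Exception (d) is satisfied on its face — the reportable unit count is 36, meeting the 33 threshold; a current Tier C Clearance is held. Under paragraphs (i)–(o): (i) is triggered (a current Provisional Notice is held), but is itself disapplied by (j): (j) operates against (i): the prepared meals contain meat. (k) would limit (j) — some sales are to a restaurant for resale — but (l) sets (k) aside: (l) operates against (k): aggregate throughput is 7,010 units, less than the 7,220 units limit. (m) operates (a current Provisional Certificate is held), but yields to (n): (n) operates against (m): a current Annual Certificate is held. (o), which would lift (n), is not engaged — the qualifying period is 195 days, not under 180 days. So (d) applies.
Exception (e) fails — the seller operates through a limited company.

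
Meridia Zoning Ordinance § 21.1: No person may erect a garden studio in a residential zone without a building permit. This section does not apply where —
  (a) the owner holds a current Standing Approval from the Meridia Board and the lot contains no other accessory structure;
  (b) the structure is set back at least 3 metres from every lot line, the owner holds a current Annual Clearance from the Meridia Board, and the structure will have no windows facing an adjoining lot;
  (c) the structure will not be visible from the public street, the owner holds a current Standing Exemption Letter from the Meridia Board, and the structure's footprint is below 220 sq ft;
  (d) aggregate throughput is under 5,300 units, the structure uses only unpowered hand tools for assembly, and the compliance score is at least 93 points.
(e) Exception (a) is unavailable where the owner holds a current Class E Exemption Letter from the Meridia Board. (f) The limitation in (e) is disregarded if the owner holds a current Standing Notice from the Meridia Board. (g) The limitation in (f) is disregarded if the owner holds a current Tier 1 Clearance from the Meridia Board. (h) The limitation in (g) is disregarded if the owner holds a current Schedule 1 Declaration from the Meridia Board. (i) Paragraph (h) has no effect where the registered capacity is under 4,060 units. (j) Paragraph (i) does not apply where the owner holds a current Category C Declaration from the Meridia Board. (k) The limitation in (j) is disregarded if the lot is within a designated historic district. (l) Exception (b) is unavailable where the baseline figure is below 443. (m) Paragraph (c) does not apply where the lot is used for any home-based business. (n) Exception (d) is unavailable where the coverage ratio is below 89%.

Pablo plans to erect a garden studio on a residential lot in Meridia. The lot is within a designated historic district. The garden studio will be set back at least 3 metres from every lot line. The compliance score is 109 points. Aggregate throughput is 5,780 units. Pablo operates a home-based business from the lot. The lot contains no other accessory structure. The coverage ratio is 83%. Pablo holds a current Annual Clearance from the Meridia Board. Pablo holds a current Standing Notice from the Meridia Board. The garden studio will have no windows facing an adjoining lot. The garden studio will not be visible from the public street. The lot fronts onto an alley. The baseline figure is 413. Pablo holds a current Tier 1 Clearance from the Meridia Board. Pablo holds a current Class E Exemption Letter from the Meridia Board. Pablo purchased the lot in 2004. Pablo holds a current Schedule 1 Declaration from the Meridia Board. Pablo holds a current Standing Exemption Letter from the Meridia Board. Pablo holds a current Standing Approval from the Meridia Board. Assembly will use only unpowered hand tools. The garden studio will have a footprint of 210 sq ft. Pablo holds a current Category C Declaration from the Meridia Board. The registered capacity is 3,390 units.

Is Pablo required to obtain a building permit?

Exception (a)'s conditions are all satisfied: a current Standing Approval is held; the lot has no other accessory structure. But: (e) is triggered — a current Class E Exemption Letter is held. (f) would limit (e) — a current Standing Notice is held — but (g) sets (f) aside: (g) operates — a current Tier 1 Clearance is held. (h) would limit (g) — a current Schedule 1 Declaration is held — but (i) sets (h) aside: (i) operates against (h): the registered capacity is 3,390 units, under the 4,060 units limit. (j) would limit (i) — a current Category C Declaration is held — but (k) sets (j) aside: (k) is engaged — the lot is in a historic district. (a) is therefore removed.
Exception (b) is satisfied on its face — the setback is at least 3 m on every side; a current Annual Clearance is held; no windows face an adjoining lot. However, paragraph (l) must be considered: (l) operates — the baseline figure is 413, below the 443 limit. Exception (b) does not apply.
Exception (c) is satisfied on its face — the structure will not be visible from the street; a current Standing Exemption Letter is held; the structure's footprint is 210 sq ft, below the 220 sq ft limit. But: (m) is engaged — a home-based business operates on the lot. So (c) is unavailable.
Exception (d) fails — aggregate throughput is 5,780 units, not under 5,300 units.
None of the exceptions is available; § 21.1 applies in full.

Yes — Pablo must obtain a building permit.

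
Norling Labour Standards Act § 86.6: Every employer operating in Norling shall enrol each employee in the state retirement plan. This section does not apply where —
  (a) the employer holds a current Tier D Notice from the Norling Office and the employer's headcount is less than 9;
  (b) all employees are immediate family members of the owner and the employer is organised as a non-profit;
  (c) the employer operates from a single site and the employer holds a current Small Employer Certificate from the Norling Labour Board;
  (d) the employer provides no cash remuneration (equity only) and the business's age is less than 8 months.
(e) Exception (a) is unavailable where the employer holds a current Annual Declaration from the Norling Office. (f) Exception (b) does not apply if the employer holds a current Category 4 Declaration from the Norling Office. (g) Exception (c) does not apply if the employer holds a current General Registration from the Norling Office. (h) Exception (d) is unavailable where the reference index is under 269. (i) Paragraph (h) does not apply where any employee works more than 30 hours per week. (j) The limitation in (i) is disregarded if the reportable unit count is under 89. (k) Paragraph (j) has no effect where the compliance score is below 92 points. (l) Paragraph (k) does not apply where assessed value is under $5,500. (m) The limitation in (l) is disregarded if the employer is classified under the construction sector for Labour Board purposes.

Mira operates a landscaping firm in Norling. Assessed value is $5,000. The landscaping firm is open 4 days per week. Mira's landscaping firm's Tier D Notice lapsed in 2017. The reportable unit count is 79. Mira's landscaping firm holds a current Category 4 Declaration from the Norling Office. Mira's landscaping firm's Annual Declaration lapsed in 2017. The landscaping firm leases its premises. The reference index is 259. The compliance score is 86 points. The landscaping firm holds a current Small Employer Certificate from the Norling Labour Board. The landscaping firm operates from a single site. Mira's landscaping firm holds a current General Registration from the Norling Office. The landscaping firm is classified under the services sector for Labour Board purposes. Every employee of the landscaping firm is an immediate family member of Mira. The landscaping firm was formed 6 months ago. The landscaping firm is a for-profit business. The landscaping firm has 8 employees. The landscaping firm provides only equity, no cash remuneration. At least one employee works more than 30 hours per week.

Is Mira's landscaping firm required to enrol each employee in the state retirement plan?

Yes — Mira's landscaping firm must enrol each employee in the state retirement plan.

Exception (a) fails — the Tier D Notice is not current.
Exception (b) requires that the employer is organised as a non-profit; but the employer is for-profit, so (b) is unavailable.
All of (c)'s requirements are met (the employer operates from a single site; a current Small Employer Certificate is held). But: (g) operates against (c): a current General Registration is held. (c) is therefore removed.
Exception (d)'s conditions are all satisfied: remuneration is equity-only; the business's age is 6 months, less than the 8 months limit. Turning to paragraphs (h)–(m): (h) is engaged — the reference index is 259, under the 269 limit. (i) would limit (h) — at least one employee exceeds 30 hours/week — but (j) sets (i) aside: (j) is triggered — the reportable unit count is 79, under the 89 limit. (k) would limit (j) — the compliance score is 86 points, below the 92 points limit — but (l) sets (k) aside: (l) is engaged — assessed value is $5,000, under the $5,500 limit. (m) is not triggered (the landscaping firm is classified under the services sector), so (l) stands. So (d) is unavailable.
No exception applies. The general rule governs.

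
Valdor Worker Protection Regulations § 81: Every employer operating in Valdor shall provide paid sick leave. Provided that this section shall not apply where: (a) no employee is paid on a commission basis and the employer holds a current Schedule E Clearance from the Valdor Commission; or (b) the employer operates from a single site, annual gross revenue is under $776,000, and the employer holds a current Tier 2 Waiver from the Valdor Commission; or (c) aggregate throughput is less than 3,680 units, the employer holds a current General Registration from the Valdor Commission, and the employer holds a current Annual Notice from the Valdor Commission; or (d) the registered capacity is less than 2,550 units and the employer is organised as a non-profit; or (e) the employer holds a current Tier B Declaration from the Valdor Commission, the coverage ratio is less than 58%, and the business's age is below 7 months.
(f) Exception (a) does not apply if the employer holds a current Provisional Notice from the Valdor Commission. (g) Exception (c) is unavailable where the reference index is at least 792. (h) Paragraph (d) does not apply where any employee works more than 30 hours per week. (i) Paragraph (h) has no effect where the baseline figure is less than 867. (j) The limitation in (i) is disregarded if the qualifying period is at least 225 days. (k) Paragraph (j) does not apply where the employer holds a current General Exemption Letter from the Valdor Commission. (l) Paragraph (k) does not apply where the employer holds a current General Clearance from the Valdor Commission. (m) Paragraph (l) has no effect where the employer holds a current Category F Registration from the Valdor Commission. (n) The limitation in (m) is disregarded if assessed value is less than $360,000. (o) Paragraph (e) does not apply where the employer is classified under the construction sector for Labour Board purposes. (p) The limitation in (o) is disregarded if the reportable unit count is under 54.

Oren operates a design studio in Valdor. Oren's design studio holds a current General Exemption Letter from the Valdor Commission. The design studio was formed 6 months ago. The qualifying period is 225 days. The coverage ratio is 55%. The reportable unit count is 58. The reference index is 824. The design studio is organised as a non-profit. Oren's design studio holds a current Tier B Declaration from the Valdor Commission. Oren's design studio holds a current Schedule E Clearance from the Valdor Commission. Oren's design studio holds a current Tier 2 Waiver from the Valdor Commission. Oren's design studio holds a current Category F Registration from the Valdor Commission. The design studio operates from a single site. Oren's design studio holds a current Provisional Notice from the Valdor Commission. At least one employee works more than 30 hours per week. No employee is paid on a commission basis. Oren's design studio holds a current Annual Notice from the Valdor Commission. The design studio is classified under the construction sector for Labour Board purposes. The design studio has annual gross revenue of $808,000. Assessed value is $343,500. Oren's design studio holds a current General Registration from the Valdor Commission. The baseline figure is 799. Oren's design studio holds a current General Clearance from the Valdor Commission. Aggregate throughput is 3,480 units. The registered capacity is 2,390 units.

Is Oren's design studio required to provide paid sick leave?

Exception (a)'s conditions are all satisfied: no employee is paid on commission; a current Schedule E Clearance is held. Turning to paragraph (f): (f) operates against (a): a current Provisional Notice is held. (a) is therefore removed.
Exception (b) fails — annual gross revenue is $808,000, not under $776,000.
Exception (c) is satisfied on its face — aggregate throughput is 3,480 units, less than the 3,680 units limit; a current General Registration is held; a current Annual Notice is held. But: (g) operates against (c): the reference index is 824, meeting the 792 threshold. (c) is therefore removed.
All of (d)'s requirements are met (the registered capacity is 2,390 units, less than the 2,550 units limit; the employer is a non-profit). Turning to paragraphs (h)–(n): (h) operates against (d): at least one employee exceeds 30 hours/week. (i) is engaged (the baseline figure is 799, less than the 867 limit), but is itself disapplied by (j): (j) is engaged — the qualifying period is 225 days, meeting the 225 days threshold. (k) would limit (j) — a current General Exemption Letter is held — but (l) sets (k) aside: (l) operates against (k): a current General Clearance is held. (m) would limit (l) — a current Category F Registration is held — but (n) sets (m) aside: (n) operates — assessed value is $343,500, less than the $360,000 limit. (d) is therefore removed.
Exception (e): a current Tier B Declaration is held; the coverage ratio is 55%, less than the 58% limit; the business's age is 6 months, below the 7 months limit — every condition holds. However, paragraphs (o)–(p) must be considered: (o) is engaged — the design studio is classified under the construction sector. (p) is not engaged (the reportable unit count is 58, not under 54), so (o) stands. So (e) is unavailable.
No exception displaces § 81.

Yes — Oren's design studio must provide paid sick leave.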